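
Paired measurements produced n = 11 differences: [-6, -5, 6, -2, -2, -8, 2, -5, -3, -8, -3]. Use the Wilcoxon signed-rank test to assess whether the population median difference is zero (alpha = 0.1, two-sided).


Step 1: Drop any zero differences (none here) and take |d_i|.
|d| = [6, 5, 6, 2, 2, 8, 2, 5, 3, 8, 3]
Step 2: Midrank |d_i| (ties get averaged ranks).
ranks: |6|->8.5, |5|->6.5, |6|->8.5, |2|->2, |2|->2, |8|->10.5, |2|->2, |5|->6.5, |3|->4.5, |8|->10.5, |3|->4.5
Step 3: Attach original signs; sum ranks with positive sign and with negative sign.
W+ = 8.5 + 2 = 10.5
W- = 8.5 + 6.5 + 2 + 2 + 10.5 + 6.5 + 4.5 + 10.5 + 4.5 = 55.5
(Check: W+ + W- = 66 should equal n(n+1)/2 = 66.)
Step 4: Test statistic W = min(W+, W-) = 10.5.
Step 5: Ties in |d|, so use the tie-corrected normal approximation.
        E[W] = n(n+1)/4 = 11*12/4 = 33.
        Tie groups: |d|=2 (t=3), |d|=3 (t=2), |d|=5 (t=2), |d|=6 (t=2), |d|=8 (t=2); sum(t^3 - t) = 48.
        Var[W] = n(n+1)(2n+1)/24 - sum(t^3-t)/48 = 3036/24 - 48/48 = 125.5.
        z = (W - E[W]) / sqrt(Var[W]) = (10.5 - 33) / 11.2027 = -2.0084.
        Two-sided p = 2*Phi(z) = 0.044596.
Step 6: alpha = 0.1. reject H0.

W+ = 10.5, W- = 55.5, W = min = 10.5, p = 0.044596, reject H0.


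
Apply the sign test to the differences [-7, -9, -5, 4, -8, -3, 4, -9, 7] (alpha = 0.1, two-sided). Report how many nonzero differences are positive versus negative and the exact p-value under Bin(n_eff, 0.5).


Step 1: Discard zero differences. Original n = 9; n_eff = number of nonzero differences = 9.
Nonzero differences (with sign): -7, -9, -5, +4, -8, -3, +4, -9, +7
Step 2: Count signs: positive = 3, negative = 6.
Step 3: Under H0: P(positive) = 0.5, so the number of positives S ~ Bin(9, 0.5).
Step 4: Two-sided exact p-value = sum of Bin(9,0.5) probabilities at or below the observed probability = 0.507812.
Step 5: alpha = 0.1. fail to reject H0.

n_eff = 9, pos = 3, neg = 6, p = 0.507812, fail to reject H0.


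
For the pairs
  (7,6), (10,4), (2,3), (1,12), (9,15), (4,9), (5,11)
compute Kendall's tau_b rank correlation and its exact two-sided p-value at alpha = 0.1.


Step 1: Enumerate the 21 unordered pairs (i,j) with i<j and classify each by sign(x_j-x_i) * sign(y_j-y_i).
  (1,2):dx=+3,dy=-2->D; (1,3):dx=-5,dy=-3->C; (1,4):dx=-6,dy=+6->D; (1,5):dx=+2,dy=+9->C
  (1,6):dx=-3,dy=+3->D; (1,7):dx=-2,dy=+5->D; (2,3):dx=-8,dy=-1->C; (2,4):dx=-9,dy=+8->D
  (2,5):dx=-1,dy=+11->D; (2,6):dx=-6,dy=+5->D; (2,7):dx=-5,dy=+7->D; (3,4):dx=-1,dy=+9->D
  (3,5):dx=+7,dy=+12->C; (3,6):dx=+2,dy=+6->C; (3,7):dx=+3,dy=+8->C; (4,5):dx=+8,dy=+3->C
  (4,6):dx=+3,dy=-3->D; (4,7):dx=+4,dy=-1->D; (5,6):dx=-5,dy=-6->C; (5,7):dx=-4,dy=-4->C
  (6,7):dx=+1,dy=+2->C
Step 2: C = 10, D = 11, total pairs = 21.
Step 3: tau = (C - D)/(n(n-1)/2) = (10 - 11)/21 = -0.047619.
Step 4: Exact two-sided p-value (enumerate n! = 5040 permutations of y under H0): p = 1.000000.
Step 5: alpha = 0.1. fail to reject H0.

tau_b = -0.0476 (C=10, D=11), p = 1.000000, fail to reject H0.


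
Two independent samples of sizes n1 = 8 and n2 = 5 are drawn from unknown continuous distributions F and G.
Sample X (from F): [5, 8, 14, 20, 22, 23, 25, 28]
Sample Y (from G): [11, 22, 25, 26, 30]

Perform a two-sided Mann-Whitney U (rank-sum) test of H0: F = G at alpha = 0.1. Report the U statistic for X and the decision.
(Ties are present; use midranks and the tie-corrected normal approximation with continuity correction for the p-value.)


Step 1: Combine and sort all 13 observations; assign midranks.
sorted (value, group): (5,X), (8,X), (11,Y), (14,X), (20,X), (22,X), (22,Y), (23,X), (25,X), (25,Y), (26,Y), (28,X), (30,Y)
ranks: 5->1, 8->2, 11->3, 14->4, 20->5, 22->6.5, 22->6.5, 23->8, 25->9.5, 25->9.5, 26->11, 28->12, 30->13
Step 2: Rank sum for X: R1 = 1 + 2 + 4 + 5 + 6.5 + 8 + 9.5 + 12 = 48.
Step 3: U_X = R1 - n1(n1+1)/2 = 48 - 8*9/2 = 48 - 36 = 12.
       U_Y = n1*n2 - U_X = 40 - 12 = 28.
Step 4: Ties are present, so use the tie-corrected normal approximation (with continuity correction) for the p-value.
Step 5: p-value = 0.270933; compare to alpha = 0.1. fail to reject H0.

U_X = 12, p = 0.270933, fail to reject H0 at alpha = 0.1.


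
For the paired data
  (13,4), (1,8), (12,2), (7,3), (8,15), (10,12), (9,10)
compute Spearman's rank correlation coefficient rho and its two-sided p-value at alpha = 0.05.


Step 1: Rank x and y separately (midranks; no ties here).
rank(x): 13->7, 1->1, 12->6, 7->2, 8->3, 10->5, 9->4
rank(y): 4->3, 8->4, 2->1, 3->2, 15->7, 12->6, 10->5
Step 2: d_i = R_x(i) - R_y(i); compute d_i^2.
  (7-3)^2=16, (1-4)^2=9, (6-1)^2=25, (2-2)^2=0, (3-7)^2=16, (5-6)^2=1, (4-5)^2=1
sum(d^2) = 68.
Step 3: rho = 1 - 6*68 / (7*(7^2 - 1)) = 1 - 408/336 = -0.214286.
Step 4: Under H0, t = rho * sqrt((n-2)/(1-rho^2)) = -0.4906 ~ t(5).
Step 5: Two-sided p-value from the t-distribution with 5 df = 0.644512.
Step 6: alpha = 0.05. fail to reject H0.

rho = -0.2143, p = 0.644512, fail to reject H0 at alpha = 0.05.


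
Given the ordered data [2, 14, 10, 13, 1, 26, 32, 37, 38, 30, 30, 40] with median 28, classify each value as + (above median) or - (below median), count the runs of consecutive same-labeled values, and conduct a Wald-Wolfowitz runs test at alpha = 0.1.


Step 1: Compute median = 28; label A = above, B = below.
Labels in order: BBBBBBAAAAAA  (n_A = 6, n_B = 6)
Step 2: Count runs R = 2.
Step 3: Under H0 (random ordering), E[R] = 2*n_A*n_B/(n_A+n_B) + 1 = 2*6*6/12 + 1 = 7.0000.
        Var[R] = 2*n_A*n_B*(2*n_A*n_B - n_A - n_B) / ((n_A+n_B)^2 * (n_A+n_B-1)) = 4320/1584 = 2.7273.
        SD[R] = 1.6514.
Step 4: Continuity-corrected z = (R + 0.5 - E[R]) / SD[R] = (2 + 0.5 - 7.0000) / 1.6514 = -2.7249.
Step 5: Two-sided p-value via normal approximation = 2*(1 - Phi(|z|)) = 0.006432.
Step 6: alpha = 0.1. reject H0.

R = 2, z = -2.7249, p = 0.006432, reject H0.


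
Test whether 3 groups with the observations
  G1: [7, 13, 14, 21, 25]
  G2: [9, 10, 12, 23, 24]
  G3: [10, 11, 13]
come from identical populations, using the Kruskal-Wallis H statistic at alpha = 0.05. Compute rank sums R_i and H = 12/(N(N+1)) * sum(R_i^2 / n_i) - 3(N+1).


Step 1: Combine all N = 13 observations and assign midranks.
sorted (value, group, rank): (7,G1,1), (9,G2,2), (10,G2,3.5), (10,G3,3.5), (11,G3,5), (12,G2,6), (13,G1,7.5), (13,G3,7.5), (14,G1,9), (21,G1,10), (23,G2,11), (24,G2,12), (25,G1,13)
Step 2: Sum ranks within each group.
R_1 = 40.5 (n_1 = 5)
R_2 = 34.5 (n_2 = 5)
R_3 = 16 (n_3 = 3)
Step 3: H = 12/(N(N+1)) * sum(R_i^2/n_i) - 3(N+1)
     = 12/(13*14) * (40.5^2/5 + 34.5^2/5 + 16^2/3) - 3*14
     = 0.065934 * 651.433 - 42
     = 0.951648.
Step 4: Ties present; correction factor C = 1 - 12/(13^3 - 13) = 0.994505. Corrected H = 0.951648 / 0.994505 = 0.956906.
Step 5: Under H0, H ~ chi^2(2); p-value = 0.619741.
Step 6: alpha = 0.05. fail to reject H0.

H = 0.9569, df = 2, p = 0.619741, fail to reject H0.


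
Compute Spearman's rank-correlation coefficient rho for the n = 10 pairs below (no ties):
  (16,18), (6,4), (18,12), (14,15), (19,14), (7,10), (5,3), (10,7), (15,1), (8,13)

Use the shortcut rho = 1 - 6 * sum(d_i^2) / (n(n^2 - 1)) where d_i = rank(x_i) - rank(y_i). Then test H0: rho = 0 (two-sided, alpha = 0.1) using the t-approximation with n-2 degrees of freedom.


Step 1: Rank x and y separately (midranks; no ties here).
rank(x): 16->8, 6->2, 18->9, 14->6, 19->10, 7->3, 5->1, 10->5, 15->7, 8->4
rank(y): 18->10, 4->3, 12->6, 15->9, 14->8, 10->5, 3->2, 7->4, 1->1, 13->7
Step 2: d_i = R_x(i) - R_y(i); compute d_i^2.
  (8-10)^2=4, (2-3)^2=1, (9-6)^2=9, (6-9)^2=9, (10-8)^2=4, (3-5)^2=4, (1-2)^2=1, (5-4)^2=1, (7-1)^2=36, (4-7)^2=9
sum(d^2) = 78.
Step 3: rho = 1 - 6*78 / (10*(10^2 - 1)) = 1 - 468/990 = 0.527273.
Step 4: Under H0, t = rho * sqrt((n-2)/(1-rho^2)) = 1.7552 ~ t(8).
Step 5: Two-sided p-value from the t-distribution with 8 df = 0.117308.
Step 6: alpha = 0.1. fail to reject H0.

rho = 0.5273, p = 0.117308, fail to reject H0 at alpha = 0.1.


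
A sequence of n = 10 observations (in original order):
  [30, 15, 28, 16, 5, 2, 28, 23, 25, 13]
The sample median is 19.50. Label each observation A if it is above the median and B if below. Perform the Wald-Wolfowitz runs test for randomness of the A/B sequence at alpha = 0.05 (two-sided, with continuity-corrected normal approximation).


Step 1: Compute median = 19.50; label A = above, B = below.
Labels in order: ABABBBAAAB  (n_A = 5, n_B = 5)
Step 2: Count runs R = 6.
Step 3: Under H0 (random ordering), E[R] = 2*n_A*n_B/(n_A+n_B) + 1 = 2*5*5/10 + 1 = 6.0000.
        Var[R] = 2*n_A*n_B*(2*n_A*n_B - n_A - n_B) / ((n_A+n_B)^2 * (n_A+n_B-1)) = 2000/900 = 2.2222.
        SD[R] = 1.4907.
Step 4: R = E[R], so z = 0 with no continuity correction.
Step 5: Two-sided p-value via normal approximation = 2*(1 - Phi(|z|)) = 1.000000.
Step 6: alpha = 0.05. fail to reject H0.

R = 6, z = 0.0000, p = 1.000000, fail to reject H0.


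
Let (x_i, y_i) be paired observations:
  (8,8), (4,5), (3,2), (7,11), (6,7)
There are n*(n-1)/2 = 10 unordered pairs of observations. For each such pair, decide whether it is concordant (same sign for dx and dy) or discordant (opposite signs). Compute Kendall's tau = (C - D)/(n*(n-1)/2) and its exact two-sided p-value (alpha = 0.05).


Step 1: Enumerate the 10 unordered pairs (i,j) with i<j and classify each by sign(x_j-x_i) * sign(y_j-y_i).
  (1,2):dx=-4,dy=-3->C; (1,3):dx=-5,dy=-6->C; (1,4):dx=-1,dy=+3->D; (1,5):dx=-2,dy=-1->C
  (2,3):dx=-1,dy=-3->C; (2,4):dx=+3,dy=+6->C; (2,5):dx=+2,dy=+2->C; (3,4):dx=+4,dy=+9->C
  (3,5):dx=+3,dy=+5->C; (4,5):dx=-1,dy=-4->C
Step 2: C = 9, D = 1, total pairs = 10.
Step 3: tau = (C - D)/(n(n-1)/2) = (9 - 1)/10 = 0.800000.
Step 4: Exact two-sided p-value (enumerate n! = 120 permutations of y under H0): p = 0.083333.
Step 5: alpha = 0.05. fail to reject H0.

tau_b = 0.8000 (C=9, D=1), p = 0.083333, fail to reject H0.


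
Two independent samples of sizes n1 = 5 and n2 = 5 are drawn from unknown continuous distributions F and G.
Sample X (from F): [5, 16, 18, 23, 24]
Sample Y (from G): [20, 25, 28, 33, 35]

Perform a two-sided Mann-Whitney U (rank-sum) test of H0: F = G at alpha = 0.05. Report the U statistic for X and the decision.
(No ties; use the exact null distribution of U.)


Step 1: Combine and sort all 10 observations; assign midranks.
sorted (value, group): (5,X), (16,X), (18,X), (20,Y), (23,X), (24,X), (25,Y), (28,Y), (33,Y), (35,Y)
ranks: 5->1, 16->2, 18->3, 20->4, 23->5, 24->6, 25->7, 28->8, 33->9, 35->10
Step 2: Rank sum for X: R1 = 1 + 2 + 3 + 5 + 6 = 17.
Step 3: U_X = R1 - n1(n1+1)/2 = 17 - 5*6/2 = 17 - 15 = 2.
       U_Y = n1*n2 - U_X = 25 - 2 = 23.
Step 4: No ties, so the exact null distribution of U (based on enumerating the C(10,5) = 252 equally likely rank assignments) gives the two-sided p-value.
Step 5: p-value = 0.031746; compare to alpha = 0.05. reject H0.

U_X = 2, p = 0.031746, reject H0 at alpha = 0.05.


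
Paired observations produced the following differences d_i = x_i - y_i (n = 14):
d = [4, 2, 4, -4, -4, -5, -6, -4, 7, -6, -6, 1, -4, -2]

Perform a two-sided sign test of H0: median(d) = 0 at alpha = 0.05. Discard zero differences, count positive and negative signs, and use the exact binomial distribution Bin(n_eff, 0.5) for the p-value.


Step 1: Discard zero differences. Original n = 14; n_eff = number of nonzero differences = 14.
Nonzero differences (with sign): +4, +2, +4, -4, -4, -5, -6, -4, +7, -6, -6, +1, -4, -2
Step 2: Count signs: positive = 5, negative = 9.
Step 3: Under H0: P(positive) = 0.5, so the number of positives S ~ Bin(14, 0.5).
Step 4: Two-sided exact p-value = sum of Bin(14,0.5) probabilities at or below the observed probability = 0.423950.
Step 5: alpha = 0.05. fail to reject H0.

n_eff = 14, pos = 5, neg = 9, p = 0.423950, fail to reject H0.


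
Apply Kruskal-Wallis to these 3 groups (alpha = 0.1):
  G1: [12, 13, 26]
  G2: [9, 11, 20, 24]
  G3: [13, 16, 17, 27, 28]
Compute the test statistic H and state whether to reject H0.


Step 1: Combine all N = 12 observations and assign midranks.
sorted (value, group, rank): (9,G2,1), (11,G2,2), (12,G1,3), (13,G1,4.5), (13,G3,4.5), (16,G3,6), (17,G3,7), (20,G2,8), (24,G2,9), (26,G1,10), (27,G3,11), (28,G3,12)
Step 2: Sum ranks within each group.
R_1 = 17.5 (n_1 = 3)
R_2 = 20 (n_2 = 4)
R_3 = 40.5 (n_3 = 5)
Step 3: H = 12/(N(N+1)) * sum(R_i^2/n_i) - 3(N+1)
     = 12/(12*13) * (17.5^2/3 + 20^2/4 + 40.5^2/5) - 3*13
     = 0.076923 * 530.133 - 39
     = 1.779487.
Step 4: Ties present; correction factor C = 1 - 6/(12^3 - 12) = 0.996503. Corrected H = 1.779487 / 0.996503 = 1.785731.
Step 5: Under H0, H ~ chi^2(2); p-value = 0.409481.
Step 6: alpha = 0.1. fail to reject H0.

H = 1.7857, df = 2, p = 0.409481, fail to reject H0.


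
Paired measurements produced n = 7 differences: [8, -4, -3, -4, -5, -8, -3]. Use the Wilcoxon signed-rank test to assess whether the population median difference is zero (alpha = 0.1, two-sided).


Step 1: Drop any zero differences (none here) and take |d_i|.
|d| = [8, 4, 3, 4, 5, 8, 3]
Step 2: Midrank |d_i| (ties get averaged ranks).
ranks: |8|->6.5, |4|->3.5, |3|->1.5, |4|->3.5, |5|->5, |8|->6.5, |3|->1.5
Step 3: Attach original signs; sum ranks with positive sign and with negative sign.
W+ = 6.5 = 6.5
W- = 3.5 + 1.5 + 3.5 + 5 + 6.5 + 1.5 = 21.5
(Check: W+ + W- = 28 should equal n(n+1)/2 = 28.)
Step 4: Test statistic W = min(W+, W-) = 6.5.
Step 5: Ties in |d|, so use the tie-corrected normal approximation.
        E[W] = n(n+1)/4 = 7*8/4 = 14.
        Tie groups: |d|=3 (t=2), |d|=4 (t=2), |d|=8 (t=2); sum(t^3 - t) = 18.
        Var[W] = n(n+1)(2n+1)/24 - sum(t^3-t)/48 = 840/24 - 18/48 = 34.625.
        z = (W - E[W]) / sqrt(Var[W]) = (6.5 - 14) / 5.8843 = -1.2746.
        Two-sided p = 2*Phi(z) = 0.202459.
Step 6: alpha = 0.1. fail to reject H0.

W+ = 6.5, W- = 21.5, W = min = 6.5, p = 0.202459, fail to reject H0.


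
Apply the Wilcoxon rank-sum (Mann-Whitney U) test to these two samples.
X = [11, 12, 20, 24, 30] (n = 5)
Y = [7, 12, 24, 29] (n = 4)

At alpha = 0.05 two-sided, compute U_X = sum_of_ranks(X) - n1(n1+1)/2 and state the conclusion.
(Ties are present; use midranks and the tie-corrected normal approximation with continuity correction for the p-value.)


Step 1: Combine and sort all 9 observations; assign midranks.
sorted (value, group): (7,Y), (11,X), (12,X), (12,Y), (20,X), (24,X), (24,Y), (29,Y), (30,X)
ranks: 7->1, 11->2, 12->3.5, 12->3.5, 20->5, 24->6.5, 24->6.5, 29->8, 30->9
Step 2: Rank sum for X: R1 = 2 + 3.5 + 5 + 6.5 + 9 = 26.
Step 3: U_X = R1 - n1(n1+1)/2 = 26 - 5*6/2 = 26 - 15 = 11.
       U_Y = n1*n2 - U_X = 20 - 11 = 9.
Step 4: Ties are present, so use the tie-corrected normal approximation (with continuity correction) for the p-value.
Step 5: p-value = 0.901705; compare to alpha = 0.05. fail to reject H0.

U_X = 11, p = 0.901705, fail to reject H0 at alpha = 0.05.


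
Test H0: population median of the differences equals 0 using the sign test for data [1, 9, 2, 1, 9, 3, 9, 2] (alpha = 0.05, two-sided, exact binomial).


Step 1: Discard zero differences. Original n = 8; n_eff = number of nonzero differences = 8.
Nonzero differences (with sign): +1, +9, +2, +1, +9, +3, +9, +2
Step 2: Count signs: positive = 8, negative = 0.
Step 3: Under H0: P(positive) = 0.5, so the number of positives S ~ Bin(8, 0.5).
Step 4: Two-sided exact p-value = sum of Bin(8,0.5) probabilities at or below the observed probability = 0.007812.
Step 5: alpha = 0.05. reject H0.

n_eff = 8, pos = 8, neg = 0, p = 0.007812, reject H0.


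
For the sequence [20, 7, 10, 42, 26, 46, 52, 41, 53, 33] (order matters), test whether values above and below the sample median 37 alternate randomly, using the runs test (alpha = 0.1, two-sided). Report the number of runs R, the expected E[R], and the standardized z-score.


Step 1: Compute median = 37; label A = above, B = below.
Labels in order: BBBABAAAAB  (n_A = 5, n_B = 5)
Step 2: Count runs R = 5.
Step 3: Under H0 (random ordering), E[R] = 2*n_A*n_B/(n_A+n_B) + 1 = 2*5*5/10 + 1 = 6.0000.
        Var[R] = 2*n_A*n_B*(2*n_A*n_B - n_A - n_B) / ((n_A+n_B)^2 * (n_A+n_B-1)) = 2000/900 = 2.2222.
        SD[R] = 1.4907.
Step 4: Continuity-corrected z = (R + 0.5 - E[R]) / SD[R] = (5 + 0.5 - 6.0000) / 1.4907 = -0.3354.
Step 5: Two-sided p-value via normal approximation = 2*(1 - Phi(|z|)) = 0.737316.
Step 6: alpha = 0.1. fail to reject H0.

R = 5, z = -0.3354, p = 0.737316, fail to reject H0.


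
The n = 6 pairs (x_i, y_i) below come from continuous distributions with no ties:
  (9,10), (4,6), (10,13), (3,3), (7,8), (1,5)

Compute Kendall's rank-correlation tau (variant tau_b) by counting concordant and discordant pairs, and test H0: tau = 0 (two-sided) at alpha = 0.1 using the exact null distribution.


Step 1: Enumerate the 15 unordered pairs (i,j) with i<j and classify each by sign(x_j-x_i) * sign(y_j-y_i).
  (1,2):dx=-5,dy=-4->C; (1,3):dx=+1,dy=+3->C; (1,4):dx=-6,dy=-7->C; (1,5):dx=-2,dy=-2->C
  (1,6):dx=-8,dy=-5->C; (2,3):dx=+6,dy=+7->C; (2,4):dx=-1,dy=-3->C; (2,5):dx=+3,dy=+2->C
  (2,6):dx=-3,dy=-1->C; (3,4):dx=-7,dy=-10->C; (3,5):dx=-3,dy=-5->C; (3,6):dx=-9,dy=-8->C
  (4,5):dx=+4,dy=+5->C; (4,6):dx=-2,dy=+2->D; (5,6):dx=-6,dy=-3->C
Step 2: C = 14, D = 1, total pairs = 15.
Step 3: tau = (C - D)/(n(n-1)/2) = (14 - 1)/15 = 0.866667.
Step 4: Exact two-sided p-value (enumerate n! = 720 permutations of y under H0): p = 0.016667.
Step 5: alpha = 0.1. reject H0.

tau_b = 0.8667 (C=14, D=1), p = 0.016667, reject H0.


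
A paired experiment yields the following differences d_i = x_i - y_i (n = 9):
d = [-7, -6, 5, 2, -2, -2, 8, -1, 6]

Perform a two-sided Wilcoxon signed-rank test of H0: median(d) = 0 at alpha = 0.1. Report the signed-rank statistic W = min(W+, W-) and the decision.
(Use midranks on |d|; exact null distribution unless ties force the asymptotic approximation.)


Step 1: Drop any zero differences (none here) and take |d_i|.
|d| = [7, 6, 5, 2, 2, 2, 8, 1, 6]
Step 2: Midrank |d_i| (ties get averaged ranks).
ranks: |7|->8, |6|->6.5, |5|->5, |2|->3, |2|->3, |2|->3, |8|->9, |1|->1, |6|->6.5
Step 3: Attach original signs; sum ranks with positive sign and with negative sign.
W+ = 5 + 3 + 9 + 6.5 = 23.5
W- = 8 + 6.5 + 3 + 3 + 1 = 21.5
(Check: W+ + W- = 45 should equal n(n+1)/2 = 45.)
Step 4: Test statistic W = min(W+, W-) = 21.5.
Step 5: Ties in |d|, so use the tie-corrected normal approximation.
        E[W] = n(n+1)/4 = 9*10/4 = 22.5.
        Tie groups: |d|=2 (t=3), |d|=6 (t=2); sum(t^3 - t) = 30.
        Var[W] = n(n+1)(2n+1)/24 - sum(t^3-t)/48 = 1710/24 - 30/48 = 70.625.
        z = (W - E[W]) / sqrt(Var[W]) = (21.5 - 22.5) / 8.4039 = -0.1190.
        Two-sided p = 2*Phi(z) = 0.905281.
Step 6: alpha = 0.1. fail to reject H0.

W+ = 23.5, W- = 21.5, W = min = 21.5, p = 0.905281, fail to reject H0.


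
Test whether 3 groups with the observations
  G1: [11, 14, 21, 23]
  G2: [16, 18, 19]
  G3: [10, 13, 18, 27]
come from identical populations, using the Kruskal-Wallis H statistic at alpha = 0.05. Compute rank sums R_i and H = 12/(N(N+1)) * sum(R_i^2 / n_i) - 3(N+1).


Step 1: Combine all N = 11 observations and assign midranks.
sorted (value, group, rank): (10,G3,1), (11,G1,2), (13,G3,3), (14,G1,4), (16,G2,5), (18,G2,6.5), (18,G3,6.5), (19,G2,8), (21,G1,9), (23,G1,10), (27,G3,11)
Step 2: Sum ranks within each group.
R_1 = 25 (n_1 = 4)
R_2 = 19.5 (n_2 = 3)
R_3 = 21.5 (n_3 = 4)
Step 3: H = 12/(N(N+1)) * sum(R_i^2/n_i) - 3(N+1)
     = 12/(11*12) * (25^2/4 + 19.5^2/3 + 21.5^2/4) - 3*12
     = 0.090909 * 398.562 - 36
     = 0.232955.
Step 4: Ties present; correction factor C = 1 - 6/(11^3 - 11) = 0.995455. Corrected H = 0.232955 / 0.995455 = 0.234018.
Step 5: Under H0, H ~ chi^2(2); p-value = 0.889577.
Step 6: alpha = 0.05. fail to reject H0.

H = 0.2340, df = 2, p = 0.889577, fail to reject H0.


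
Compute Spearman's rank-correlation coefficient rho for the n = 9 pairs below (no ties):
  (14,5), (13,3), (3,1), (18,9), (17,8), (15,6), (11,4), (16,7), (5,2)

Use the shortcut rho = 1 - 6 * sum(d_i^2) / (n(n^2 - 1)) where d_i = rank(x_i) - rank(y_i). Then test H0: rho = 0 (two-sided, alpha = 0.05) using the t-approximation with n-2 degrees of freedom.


Step 1: Rank x and y separately (midranks; no ties here).
rank(x): 14->5, 13->4, 3->1, 18->9, 17->8, 15->6, 11->3, 16->7, 5->2
rank(y): 5->5, 3->3, 1->1, 9->9, 8->8, 6->6, 4->4, 7->7, 2->2
Step 2: d_i = R_x(i) - R_y(i); compute d_i^2.
  (5-5)^2=0, (4-3)^2=1, (1-1)^2=0, (9-9)^2=0, (8-8)^2=0, (6-6)^2=0, (3-4)^2=1, (7-7)^2=0, (2-2)^2=0
sum(d^2) = 2.
Step 3: rho = 1 - 6*2 / (9*(9^2 - 1)) = 1 - 12/720 = 0.983333.
Step 4: Under H0, t = rho * sqrt((n-2)/(1-rho^2)) = 14.3096 ~ t(7).
Step 5: Two-sided p-value from the t-distribution with 7 df = 0.000002.
Step 6: alpha = 0.05. reject H0.

rho = 0.9833, p = 0.000002, reject H0 at alpha = 0.05.


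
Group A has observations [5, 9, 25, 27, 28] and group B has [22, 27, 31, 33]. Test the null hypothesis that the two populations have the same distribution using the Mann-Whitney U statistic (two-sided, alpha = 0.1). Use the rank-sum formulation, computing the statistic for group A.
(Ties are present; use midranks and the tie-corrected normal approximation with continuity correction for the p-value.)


Step 1: Combine and sort all 9 observations; assign midranks.
sorted (value, group): (5,X), (9,X), (22,Y), (25,X), (27,X), (27,Y), (28,X), (31,Y), (33,Y)
ranks: 5->1, 9->2, 22->3, 25->4, 27->5.5, 27->5.5, 28->7, 31->8, 33->9
Step 2: Rank sum for X: R1 = 1 + 2 + 4 + 5.5 + 7 = 19.5.
Step 3: U_X = R1 - n1(n1+1)/2 = 19.5 - 5*6/2 = 19.5 - 15 = 4.5.
       U_Y = n1*n2 - U_X = 20 - 4.5 = 15.5.
Step 4: Ties are present, so use the tie-corrected normal approximation (with continuity correction) for the p-value.
Step 5: p-value = 0.218742; compare to alpha = 0.1. fail to reject H0.

U_X = 4.5, p = 0.218742, fail to reject H0 at alpha = 0.1.


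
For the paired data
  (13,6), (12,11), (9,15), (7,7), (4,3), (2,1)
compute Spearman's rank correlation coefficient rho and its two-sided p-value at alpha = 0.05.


Step 1: Rank x and y separately (midranks; no ties here).
rank(x): 13->6, 12->5, 9->4, 7->3, 4->2, 2->1
rank(y): 6->3, 11->5, 15->6, 7->4, 3->2, 1->1
Step 2: d_i = R_x(i) - R_y(i); compute d_i^2.
  (6-3)^2=9, (5-5)^2=0, (4-6)^2=4, (3-4)^2=1, (2-2)^2=0, (1-1)^2=0
sum(d^2) = 14.
Step 3: rho = 1 - 6*14 / (6*(6^2 - 1)) = 1 - 84/210 = 0.600000.
Step 4: Under H0, t = rho * sqrt((n-2)/(1-rho^2)) = 1.5000 ~ t(4).
Step 5: Two-sided p-value from the t-distribution with 4 df = 0.208000.
Step 6: alpha = 0.05. fail to reject H0.

rho = 0.6000, p = 0.208000, fail to reject H0 at alpha = 0.05.


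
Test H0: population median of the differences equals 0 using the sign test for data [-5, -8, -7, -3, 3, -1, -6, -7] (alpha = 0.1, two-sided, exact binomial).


Step 1: Discard zero differences. Original n = 8; n_eff = number of nonzero differences = 8.
Nonzero differences (with sign): -5, -8, -7, -3, +3, -1, -6, -7
Step 2: Count signs: positive = 1, negative = 7.
Step 3: Under H0: P(positive) = 0.5, so the number of positives S ~ Bin(8, 0.5).
Step 4: Two-sided exact p-value = sum of Bin(8,0.5) probabilities at or below the observed probability = 0.070312.
Step 5: alpha = 0.1. reject H0.

n_eff = 8, pos = 1, neg = 7, p = 0.070312, reject H0.


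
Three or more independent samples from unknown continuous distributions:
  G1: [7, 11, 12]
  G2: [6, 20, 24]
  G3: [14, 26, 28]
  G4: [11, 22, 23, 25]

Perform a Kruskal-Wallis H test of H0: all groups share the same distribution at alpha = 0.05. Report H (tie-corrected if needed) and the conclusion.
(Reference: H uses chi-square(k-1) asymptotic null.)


Step 1: Combine all N = 13 observations and assign midranks.
sorted (value, group, rank): (6,G2,1), (7,G1,2), (11,G1,3.5), (11,G4,3.5), (12,G1,5), (14,G3,6), (20,G2,7), (22,G4,8), (23,G4,9), (24,G2,10), (25,G4,11), (26,G3,12), (28,G3,13)
Step 2: Sum ranks within each group.
R_1 = 10.5 (n_1 = 3)
R_2 = 18 (n_2 = 3)
R_3 = 31 (n_3 = 3)
R_4 = 31.5 (n_4 = 4)
Step 3: H = 12/(N(N+1)) * sum(R_i^2/n_i) - 3(N+1)
     = 12/(13*14) * (10.5^2/3 + 18^2/3 + 31^2/3 + 31.5^2/4) - 3*14
     = 0.065934 * 713.146 - 42
     = 5.020604.
Step 4: Ties present; correction factor C = 1 - 6/(13^3 - 13) = 0.997253. Corrected H = 5.020604 / 0.997253 = 5.034435.
Step 5: Under H0, H ~ chi^2(3); p-value = 0.169293.
Step 6: alpha = 0.05. fail to reject H0.

H = 5.0344, df = 3, p = 0.169293, fail to reject H0.


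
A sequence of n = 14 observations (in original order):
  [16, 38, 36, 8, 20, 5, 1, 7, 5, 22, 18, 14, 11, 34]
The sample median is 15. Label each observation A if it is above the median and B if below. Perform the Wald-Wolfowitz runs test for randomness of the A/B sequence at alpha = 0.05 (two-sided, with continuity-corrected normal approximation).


Step 1: Compute median = 15; label A = above, B = below.
Labels in order: AAABABBBBAABBA  (n_A = 7, n_B = 7)
Step 2: Count runs R = 7.
Step 3: Under H0 (random ordering), E[R] = 2*n_A*n_B/(n_A+n_B) + 1 = 2*7*7/14 + 1 = 8.0000.
        Var[R] = 2*n_A*n_B*(2*n_A*n_B - n_A - n_B) / ((n_A+n_B)^2 * (n_A+n_B-1)) = 8232/2548 = 3.2308.
        SD[R] = 1.7974.
Step 4: Continuity-corrected z = (R + 0.5 - E[R]) / SD[R] = (7 + 0.5 - 8.0000) / 1.7974 = -0.2782.
Step 5: Two-sided p-value via normal approximation = 2*(1 - Phi(|z|)) = 0.780879.
Step 6: alpha = 0.05. fail to reject H0.

R = 7, z = -0.2782, p = 0.780879, fail to reject H0.


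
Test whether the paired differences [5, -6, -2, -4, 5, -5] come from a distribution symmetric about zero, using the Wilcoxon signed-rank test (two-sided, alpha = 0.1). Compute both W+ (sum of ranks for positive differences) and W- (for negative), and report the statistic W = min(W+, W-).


Step 1: Drop any zero differences (none here) and take |d_i|.
|d| = [5, 6, 2, 4, 5, 5]
Step 2: Midrank |d_i| (ties get averaged ranks).
ranks: |5|->4, |6|->6, |2|->1, |4|->2, |5|->4, |5|->4
Step 3: Attach original signs; sum ranks with positive sign and with negative sign.
W+ = 4 + 4 = 8
W- = 6 + 1 + 2 + 4 = 13
(Check: W+ + W- = 21 should equal n(n+1)/2 = 21.)
Step 4: Test statistic W = min(W+, W-) = 8.
Step 5: Ties in |d|, so use the tie-corrected normal approximation.
        E[W] = n(n+1)/4 = 6*7/4 = 10.5.
        Tie groups: |d|=5 (t=3); sum(t^3 - t) = 24.
        Var[W] = n(n+1)(2n+1)/24 - sum(t^3-t)/48 = 546/24 - 24/48 = 22.25.
        z = (W - E[W]) / sqrt(Var[W]) = (8 - 10.5) / 4.7170 = -0.5300.
        Two-sided p = 2*Phi(z) = 0.596113.
Step 6: alpha = 0.1. fail to reject H0.

W+ = 8, W- = 13, W = min = 8, p = 0.596113, fail to reject H0.


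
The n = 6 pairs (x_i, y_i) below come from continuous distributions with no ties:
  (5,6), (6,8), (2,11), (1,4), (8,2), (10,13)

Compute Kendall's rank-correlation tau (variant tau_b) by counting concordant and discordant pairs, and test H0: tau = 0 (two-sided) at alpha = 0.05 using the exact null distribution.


Step 1: Enumerate the 15 unordered pairs (i,j) with i<j and classify each by sign(x_j-x_i) * sign(y_j-y_i).
  (1,2):dx=+1,dy=+2->C; (1,3):dx=-3,dy=+5->D; (1,4):dx=-4,dy=-2->C; (1,5):dx=+3,dy=-4->D
  (1,6):dx=+5,dy=+7->C; (2,3):dx=-4,dy=+3->D; (2,4):dx=-5,dy=-4->C; (2,5):dx=+2,dy=-6->D
  (2,6):dx=+4,dy=+5->C; (3,4):dx=-1,dy=-7->C; (3,5):dx=+6,dy=-9->D; (3,6):dx=+8,dy=+2->C
  (4,5):dx=+7,dy=-2->D; (4,6):dx=+9,dy=+9->C; (5,6):dx=+2,dy=+11->C
Step 2: C = 9, D = 6, total pairs = 15.
Step 3: tau = (C - D)/(n(n-1)/2) = (9 - 6)/15 = 0.200000.
Step 4: Exact two-sided p-value (enumerate n! = 720 permutations of y under H0): p = 0.719444.
Step 5: alpha = 0.05. fail to reject H0.

tau_b = 0.2000 (C=9, D=6), p = 0.719444, fail to reject H0.


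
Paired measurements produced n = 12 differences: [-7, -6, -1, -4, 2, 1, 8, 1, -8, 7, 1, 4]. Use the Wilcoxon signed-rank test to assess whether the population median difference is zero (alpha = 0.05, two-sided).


Step 1: Drop any zero differences (none here) and take |d_i|.
|d| = [7, 6, 1, 4, 2, 1, 8, 1, 8, 7, 1, 4]
Step 2: Midrank |d_i| (ties get averaged ranks).
ranks: |7|->9.5, |6|->8, |1|->2.5, |4|->6.5, |2|->5, |1|->2.5, |8|->11.5, |1|->2.5, |8|->11.5, |7|->9.5, |1|->2.5, |4|->6.5
Step 3: Attach original signs; sum ranks with positive sign and with negative sign.
W+ = 5 + 2.5 + 11.5 + 2.5 + 9.5 + 2.5 + 6.5 = 40
W- = 9.5 + 8 + 2.5 + 6.5 + 11.5 = 38
(Check: W+ + W- = 78 should equal n(n+1)/2 = 78.)
Step 4: Test statistic W = min(W+, W-) = 38.
Step 5: Ties in |d|, so use the tie-corrected normal approximation.
        E[W] = n(n+1)/4 = 12*13/4 = 39.
        Tie groups: |d|=1 (t=4), |d|=4 (t=2), |d|=7 (t=2), |d|=8 (t=2); sum(t^3 - t) = 78.
        Var[W] = n(n+1)(2n+1)/24 - sum(t^3-t)/48 = 3900/24 - 78/48 = 160.875.
        z = (W - E[W]) / sqrt(Var[W]) = (38 - 39) / 12.6837 = -0.0788.
        Two-sided p = 2*Phi(z) = 0.937159.
Step 6: alpha = 0.05. fail to reject H0.

W+ = 40, W- = 38, W = min = 38, p = 0.937159, fail to reject H0.


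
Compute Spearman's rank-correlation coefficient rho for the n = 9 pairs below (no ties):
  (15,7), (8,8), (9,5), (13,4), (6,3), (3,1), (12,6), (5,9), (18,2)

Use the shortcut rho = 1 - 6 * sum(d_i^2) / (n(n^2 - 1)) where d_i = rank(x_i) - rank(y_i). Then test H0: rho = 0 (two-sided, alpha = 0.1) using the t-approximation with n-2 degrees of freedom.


Step 1: Rank x and y separately (midranks; no ties here).
rank(x): 15->8, 8->4, 9->5, 13->7, 6->3, 3->1, 12->6, 5->2, 18->9
rank(y): 7->7, 8->8, 5->5, 4->4, 3->3, 1->1, 6->6, 9->9, 2->2
Step 2: d_i = R_x(i) - R_y(i); compute d_i^2.
  (8-7)^2=1, (4-8)^2=16, (5-5)^2=0, (7-4)^2=9, (3-3)^2=0, (1-1)^2=0, (6-6)^2=0, (2-9)^2=49, (9-2)^2=49
sum(d^2) = 124.
Step 3: rho = 1 - 6*124 / (9*(9^2 - 1)) = 1 - 744/720 = -0.033333.
Step 4: Under H0, t = rho * sqrt((n-2)/(1-rho^2)) = -0.0882 ~ t(7).
Step 5: Two-sided p-value from the t-distribution with 7 df = 0.932157.
Step 6: alpha = 0.1. fail to reject H0.

rho = -0.0333, p = 0.932157, fail to reject H0 at alpha = 0.1.


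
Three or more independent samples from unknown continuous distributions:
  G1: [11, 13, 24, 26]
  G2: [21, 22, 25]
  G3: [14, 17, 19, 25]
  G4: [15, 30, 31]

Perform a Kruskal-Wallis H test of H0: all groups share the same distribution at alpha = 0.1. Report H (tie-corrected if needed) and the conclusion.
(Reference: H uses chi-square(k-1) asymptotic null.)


Step 1: Combine all N = 14 observations and assign midranks.
sorted (value, group, rank): (11,G1,1), (13,G1,2), (14,G3,3), (15,G4,4), (17,G3,5), (19,G3,6), (21,G2,7), (22,G2,8), (24,G1,9), (25,G2,10.5), (25,G3,10.5), (26,G1,12), (30,G4,13), (31,G4,14)
Step 2: Sum ranks within each group.
R_1 = 24 (n_1 = 4)
R_2 = 25.5 (n_2 = 3)
R_3 = 24.5 (n_3 = 4)
R_4 = 31 (n_4 = 3)
Step 3: H = 12/(N(N+1)) * sum(R_i^2/n_i) - 3(N+1)
     = 12/(14*15) * (24^2/4 + 25.5^2/3 + 24.5^2/4 + 31^2/3) - 3*15
     = 0.057143 * 831.146 - 45
     = 2.494048.
Step 4: Ties present; correction factor C = 1 - 6/(14^3 - 14) = 0.997802. Corrected H = 2.494048 / 0.997802 = 2.499541.
Step 5: Under H0, H ~ chi^2(3); p-value = 0.475374.
Step 6: alpha = 0.1. fail to reject H0.

H = 2.4995, df = 3, p = 0.475374, fail to reject H0.


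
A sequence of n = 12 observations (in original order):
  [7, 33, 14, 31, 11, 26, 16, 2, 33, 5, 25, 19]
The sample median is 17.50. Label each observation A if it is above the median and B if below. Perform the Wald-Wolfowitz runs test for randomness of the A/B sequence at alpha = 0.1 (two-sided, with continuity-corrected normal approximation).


Step 1: Compute median = 17.50; label A = above, B = below.
Labels in order: BABABABBABAA  (n_A = 6, n_B = 6)
Step 2: Count runs R = 10.
Step 3: Under H0 (random ordering), E[R] = 2*n_A*n_B/(n_A+n_B) + 1 = 2*6*6/12 + 1 = 7.0000.
        Var[R] = 2*n_A*n_B*(2*n_A*n_B - n_A - n_B) / ((n_A+n_B)^2 * (n_A+n_B-1)) = 4320/1584 = 2.7273.
        SD[R] = 1.6514.
Step 4: Continuity-corrected z = (R - 0.5 - E[R]) / SD[R] = (10 - 0.5 - 7.0000) / 1.6514 = 1.5138.
Step 5: Two-sided p-value via normal approximation = 2*(1 - Phi(|z|)) = 0.130070.
Step 6: alpha = 0.1. fail to reject H0.

R = 10, z = 1.5138, p = 0.130070, fail to reject H0.


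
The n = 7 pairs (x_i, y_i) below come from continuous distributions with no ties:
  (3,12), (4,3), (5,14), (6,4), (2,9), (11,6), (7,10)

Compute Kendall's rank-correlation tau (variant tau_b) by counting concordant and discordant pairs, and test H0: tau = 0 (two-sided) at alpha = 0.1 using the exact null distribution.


Step 1: Enumerate the 21 unordered pairs (i,j) with i<j and classify each by sign(x_j-x_i) * sign(y_j-y_i).
  (1,2):dx=+1,dy=-9->D; (1,3):dx=+2,dy=+2->C; (1,4):dx=+3,dy=-8->D; (1,5):dx=-1,dy=-3->C
  (1,6):dx=+8,dy=-6->D; (1,7):dx=+4,dy=-2->D; (2,3):dx=+1,dy=+11->C; (2,4):dx=+2,dy=+1->C
  (2,5):dx=-2,dy=+6->D; (2,6):dx=+7,dy=+3->C; (2,7):dx=+3,dy=+7->C; (3,4):dx=+1,dy=-10->D
  (3,5):dx=-3,dy=-5->C; (3,6):dx=+6,dy=-8->D; (3,7):dx=+2,dy=-4->D; (4,5):dx=-4,dy=+5->D
  (4,6):dx=+5,dy=+2->C; (4,7):dx=+1,dy=+6->C; (5,6):dx=+9,dy=-3->D; (5,7):dx=+5,dy=+1->C
  (6,7):dx=-4,dy=+4->D
Step 2: C = 10, D = 11, total pairs = 21.
Step 3: tau = (C - D)/(n(n-1)/2) = (10 - 11)/21 = -0.047619.
Step 4: Exact two-sided p-value (enumerate n! = 5040 permutations of y under H0): p = 1.000000.
Step 5: alpha = 0.1. fail to reject H0.

tau_b = -0.0476 (C=10, D=11), p = 1.000000, fail to reject H0.


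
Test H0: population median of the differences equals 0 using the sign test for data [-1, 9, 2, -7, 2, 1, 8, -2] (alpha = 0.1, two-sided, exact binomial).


Step 1: Discard zero differences. Original n = 8; n_eff = number of nonzero differences = 8.
Nonzero differences (with sign): -1, +9, +2, -7, +2, +1, +8, -2
Step 2: Count signs: positive = 5, negative = 3.
Step 3: Under H0: P(positive) = 0.5, so the number of positives S ~ Bin(8, 0.5).
Step 4: Two-sided exact p-value = sum of Bin(8,0.5) probabilities at or below the observed probability = 0.726562.
Step 5: alpha = 0.1. fail to reject H0.

n_eff = 8, pos = 5, neg = 3, p = 0.726562, fail to reject H0.


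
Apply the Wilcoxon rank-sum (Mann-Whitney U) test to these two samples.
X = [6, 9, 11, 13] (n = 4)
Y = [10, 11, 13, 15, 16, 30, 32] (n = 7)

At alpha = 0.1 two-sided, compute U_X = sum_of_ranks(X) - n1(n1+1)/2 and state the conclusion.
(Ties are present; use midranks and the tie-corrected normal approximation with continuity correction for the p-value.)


Step 1: Combine and sort all 11 observations; assign midranks.
sorted (value, group): (6,X), (9,X), (10,Y), (11,X), (11,Y), (13,X), (13,Y), (15,Y), (16,Y), (30,Y), (32,Y)
ranks: 6->1, 9->2, 10->3, 11->4.5, 11->4.5, 13->6.5, 13->6.5, 15->8, 16->9, 30->10, 32->11
Step 2: Rank sum for X: R1 = 1 + 2 + 4.5 + 6.5 = 14.
Step 3: U_X = R1 - n1(n1+1)/2 = 14 - 4*5/2 = 14 - 10 = 4.
       U_Y = n1*n2 - U_X = 28 - 4 = 24.
Step 4: Ties are present, so use the tie-corrected normal approximation (with continuity correction) for the p-value.
Step 5: p-value = 0.071302; compare to alpha = 0.1. reject H0.

U_X = 4, p = 0.071302, reject H0 at alpha = 0.1.


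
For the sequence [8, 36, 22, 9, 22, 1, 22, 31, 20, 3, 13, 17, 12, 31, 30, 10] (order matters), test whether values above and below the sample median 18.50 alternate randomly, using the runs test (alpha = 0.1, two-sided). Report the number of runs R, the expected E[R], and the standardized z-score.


Step 1: Compute median = 18.50; label A = above, B = below.
Labels in order: BAABABAAABBBBAAB  (n_A = 8, n_B = 8)
Step 2: Count runs R = 9.
Step 3: Under H0 (random ordering), E[R] = 2*n_A*n_B/(n_A+n_B) + 1 = 2*8*8/16 + 1 = 9.0000.
        Var[R] = 2*n_A*n_B*(2*n_A*n_B - n_A - n_B) / ((n_A+n_B)^2 * (n_A+n_B-1)) = 14336/3840 = 3.7333.
        SD[R] = 1.9322.
Step 4: R = E[R], so z = 0 with no continuity correction.
Step 5: Two-sided p-value via normal approximation = 2*(1 - Phi(|z|)) = 1.000000.
Step 6: alpha = 0.1. fail to reject H0.

R = 9, z = 0.0000, p = 1.000000, fail to reject H0.


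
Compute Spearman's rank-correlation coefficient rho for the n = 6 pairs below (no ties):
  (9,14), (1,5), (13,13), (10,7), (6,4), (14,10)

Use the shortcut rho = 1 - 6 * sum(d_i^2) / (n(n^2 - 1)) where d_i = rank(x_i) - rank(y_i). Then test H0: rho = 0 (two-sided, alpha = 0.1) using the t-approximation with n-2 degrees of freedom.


Step 1: Rank x and y separately (midranks; no ties here).
rank(x): 9->3, 1->1, 13->5, 10->4, 6->2, 14->6
rank(y): 14->6, 5->2, 13->5, 7->3, 4->1, 10->4
Step 2: d_i = R_x(i) - R_y(i); compute d_i^2.
  (3-6)^2=9, (1-2)^2=1, (5-5)^2=0, (4-3)^2=1, (2-1)^2=1, (6-4)^2=4
sum(d^2) = 16.
Step 3: rho = 1 - 6*16 / (6*(6^2 - 1)) = 1 - 96/210 = 0.542857.
Step 4: Under H0, t = rho * sqrt((n-2)/(1-rho^2)) = 1.2928 ~ t(4).
Step 5: Two-sided p-value from the t-distribution with 4 df = 0.265703.
Step 6: alpha = 0.1. fail to reject H0.

rho = 0.5429, p = 0.265703, fail to reject H0 at alpha = 0.1.


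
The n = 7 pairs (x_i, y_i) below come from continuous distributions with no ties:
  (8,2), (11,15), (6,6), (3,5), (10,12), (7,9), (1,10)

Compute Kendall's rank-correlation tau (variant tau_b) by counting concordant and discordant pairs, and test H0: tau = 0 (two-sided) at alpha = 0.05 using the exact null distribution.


Step 1: Enumerate the 21 unordered pairs (i,j) with i<j and classify each by sign(x_j-x_i) * sign(y_j-y_i).
  (1,2):dx=+3,dy=+13->C; (1,3):dx=-2,dy=+4->D; (1,4):dx=-5,dy=+3->D; (1,5):dx=+2,dy=+10->C
  (1,6):dx=-1,dy=+7->D; (1,7):dx=-7,dy=+8->D; (2,3):dx=-5,dy=-9->C; (2,4):dx=-8,dy=-10->C
  (2,5):dx=-1,dy=-3->C; (2,6):dx=-4,dy=-6->C; (2,7):dx=-10,dy=-5->C; (3,4):dx=-3,dy=-1->C
  (3,5):dx=+4,dy=+6->C; (3,6):dx=+1,dy=+3->C; (3,7):dx=-5,dy=+4->D; (4,5):dx=+7,dy=+7->C
  (4,6):dx=+4,dy=+4->C; (4,7):dx=-2,dy=+5->D; (5,6):dx=-3,dy=-3->C; (5,7):dx=-9,dy=-2->C
  (6,7):dx=-6,dy=+1->D
Step 2: C = 14, D = 7, total pairs = 21.
Step 3: tau = (C - D)/(n(n-1)/2) = (14 - 7)/21 = 0.333333.
Step 4: Exact two-sided p-value (enumerate n! = 5040 permutations of y under H0): p = 0.381349.
Step 5: alpha = 0.05. fail to reject H0.

tau_b = 0.3333 (C=14, D=7), p = 0.381349, fail to reject H0.


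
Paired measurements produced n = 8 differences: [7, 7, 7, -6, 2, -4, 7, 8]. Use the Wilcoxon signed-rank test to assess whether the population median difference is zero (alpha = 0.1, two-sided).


Step 1: Drop any zero differences (none here) and take |d_i|.
|d| = [7, 7, 7, 6, 2, 4, 7, 8]
Step 2: Midrank |d_i| (ties get averaged ranks).
ranks: |7|->5.5, |7|->5.5, |7|->5.5, |6|->3, |2|->1, |4|->2, |7|->5.5, |8|->8
Step 3: Attach original signs; sum ranks with positive sign and with negative sign.
W+ = 5.5 + 5.5 + 5.5 + 1 + 5.5 + 8 = 31
W- = 3 + 2 = 5
(Check: W+ + W- = 36 should equal n(n+1)/2 = 36.)
Step 4: Test statistic W = min(W+, W-) = 5.
Step 5: Ties in |d|, so use the tie-corrected normal approximation.
        E[W] = n(n+1)/4 = 8*9/4 = 18.
        Tie groups: |d|=7 (t=4); sum(t^3 - t) = 60.
        Var[W] = n(n+1)(2n+1)/24 - sum(t^3-t)/48 = 1224/24 - 60/48 = 49.75.
        z = (W - E[W]) / sqrt(Var[W]) = (5 - 18) / 7.0534 = -1.8431.
        Two-sided p = 2*Phi(z) = 0.065316.
Step 6: alpha = 0.1. reject H0.

W+ = 31, W- = 5, W = min = 5, p = 0.065316, reject H0.


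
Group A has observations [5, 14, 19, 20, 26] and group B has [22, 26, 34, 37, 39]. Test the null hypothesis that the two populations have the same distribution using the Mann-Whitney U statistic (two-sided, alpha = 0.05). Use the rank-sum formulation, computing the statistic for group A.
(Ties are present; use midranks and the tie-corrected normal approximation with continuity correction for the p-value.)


Step 1: Combine and sort all 10 observations; assign midranks.
sorted (value, group): (5,X), (14,X), (19,X), (20,X), (22,Y), (26,X), (26,Y), (34,Y), (37,Y), (39,Y)
ranks: 5->1, 14->2, 19->3, 20->4, 22->5, 26->6.5, 26->6.5, 34->8, 37->9, 39->10
Step 2: Rank sum for X: R1 = 1 + 2 + 3 + 4 + 6.5 = 16.5.
Step 3: U_X = R1 - n1(n1+1)/2 = 16.5 - 5*6/2 = 16.5 - 15 = 1.5.
       U_Y = n1*n2 - U_X = 25 - 1.5 = 23.5.
Step 4: Ties are present, so use the tie-corrected normal approximation (with continuity correction) for the p-value.
Step 5: p-value = 0.027803; compare to alpha = 0.05. reject H0.

U_X = 1.5, p = 0.027803, reject H0 at alpha = 0.05.


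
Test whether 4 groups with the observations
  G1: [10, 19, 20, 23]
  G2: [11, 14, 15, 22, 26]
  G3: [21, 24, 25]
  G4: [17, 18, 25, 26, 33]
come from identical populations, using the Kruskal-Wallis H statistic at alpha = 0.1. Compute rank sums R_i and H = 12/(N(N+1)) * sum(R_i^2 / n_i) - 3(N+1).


Step 1: Combine all N = 17 observations and assign midranks.
sorted (value, group, rank): (10,G1,1), (11,G2,2), (14,G2,3), (15,G2,4), (17,G4,5), (18,G4,6), (19,G1,7), (20,G1,8), (21,G3,9), (22,G2,10), (23,G1,11), (24,G3,12), (25,G3,13.5), (25,G4,13.5), (26,G2,15.5), (26,G4,15.5), (33,G4,17)
Step 2: Sum ranks within each group.
R_1 = 27 (n_1 = 4)
R_2 = 34.5 (n_2 = 5)
R_3 = 34.5 (n_3 = 3)
R_4 = 57 (n_4 = 5)
Step 3: H = 12/(N(N+1)) * sum(R_i^2/n_i) - 3(N+1)
     = 12/(17*18) * (27^2/4 + 34.5^2/5 + 34.5^2/3 + 57^2/5) - 3*18
     = 0.039216 * 1466.85 - 54
     = 3.523529.
Step 4: Ties present; correction factor C = 1 - 12/(17^3 - 17) = 0.997549. Corrected H = 3.523529 / 0.997549 = 3.532187.
Step 5: Under H0, H ~ chi^2(3); p-value = 0.316612.
Step 6: alpha = 0.1. fail to reject H0.

H = 3.5322, df = 3, p = 0.316612, fail to reject H0.
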